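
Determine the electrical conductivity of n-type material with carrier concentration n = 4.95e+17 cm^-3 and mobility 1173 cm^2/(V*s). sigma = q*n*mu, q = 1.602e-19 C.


Step 1: sigma = q * n * mu
Step 2: sigma = 1.602e-19 * 4.95e+17 * 1173
Step 3: sigma = 9.302e+01 S/cm

9.302e+01


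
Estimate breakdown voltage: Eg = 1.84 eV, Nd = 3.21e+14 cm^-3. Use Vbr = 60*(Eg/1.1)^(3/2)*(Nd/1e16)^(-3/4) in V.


Step 1: Eg/1.1 = 1.84/1.1 = 1.672727
Step 2: (Eg/1.1)^1.5 = 1.672727^1.5 = 2.163404
Step 3: (Nd/1e16)^(-0.75) = (0.0321)^(-0.75) = 13.186248
Step 4: Vbr = 60 * 2.163404 * 13.186248 = 1711.6 V

1711.6


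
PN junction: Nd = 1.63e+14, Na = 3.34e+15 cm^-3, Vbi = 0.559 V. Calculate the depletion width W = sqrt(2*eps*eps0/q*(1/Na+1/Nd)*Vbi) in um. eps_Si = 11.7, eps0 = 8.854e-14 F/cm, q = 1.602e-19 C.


Step 1: 1/Na + 1/Nd = 1/3.34e+15 + 1/1.63e+14 = 6.43437e-15
Step 2: 2*eps*eps0/q = 2*11.7*8.854e-14/1.602e-19 = 1.293281e+07
Step 3: W^2 = 1.293281e+07 * 6.43437e-15 * 0.559 = 4.65169e-08
Step 4: W = sqrt(4.65169e-08) = 2.157e-04 cm = 2.157 um

2.157


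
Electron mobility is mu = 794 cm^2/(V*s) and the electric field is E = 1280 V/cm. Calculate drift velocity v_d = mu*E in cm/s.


Step 1: v_d = mu * E
Step 2: v_d = 794 * 1280 = 1016320
Step 3: v_d = 1.02e+06 cm/s

1.02e+06


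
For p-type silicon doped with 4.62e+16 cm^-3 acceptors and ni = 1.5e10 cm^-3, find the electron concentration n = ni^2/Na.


Step 1: Majority hole concentration p ≈ Na = 4.62e+16 cm^-3
Step 2: n = ni^2 / Na = (1.5e10)^2 / 4.62e+16
Step 3: n = 4.87e+03 cm^-3

4.87e+03


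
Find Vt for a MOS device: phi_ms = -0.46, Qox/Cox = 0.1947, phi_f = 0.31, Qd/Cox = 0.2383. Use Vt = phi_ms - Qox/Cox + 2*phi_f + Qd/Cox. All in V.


Step 1: Vt = phi_ms - Qox/Cox + 2*phi_f + Qd/Cox
Step 2: Vt = -0.46 - 0.1947 + 2*0.31 + 0.2383
Step 3: Vt = -0.46 - 0.1947 + 0.62 + 0.2383
Step 4: Vt = 0.2036 V

0.2036


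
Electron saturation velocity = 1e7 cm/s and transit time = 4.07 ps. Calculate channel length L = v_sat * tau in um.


Step 1: tau in seconds = 4.07 ps * 1e-12 = 4.0700e-12 s
Step 2: L = v_sat * tau = 1e7 * 4.0700e-12 = 4.0700e-05 cm
Step 3: L in um = 4.0700e-05 * 1e4 = 0.407 um

0.407


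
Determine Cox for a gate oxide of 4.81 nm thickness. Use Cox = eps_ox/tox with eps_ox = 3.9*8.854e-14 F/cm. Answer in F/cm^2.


Step 1: eps_ox = 3.9 * 8.854e-14 = 3.45306e-13 F/cm
Step 2: tox in cm = 4.81 nm * 1e-7 = 4.8100e-07 cm
Step 3: Cox = 3.45306e-13 / 4.8100e-07 = 7.18e-07 F/cm^2

7.18e-07


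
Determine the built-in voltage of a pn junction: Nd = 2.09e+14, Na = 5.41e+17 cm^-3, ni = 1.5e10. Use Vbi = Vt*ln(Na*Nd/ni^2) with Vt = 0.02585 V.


Step 1: Compute Na*Nd/ni^2 = 5.41e+17 * 2.09e+14 / (1.5e10)^2 = 5.0253e+11
Step 2: ln(5.0253e+11) = 26.9429
Step 3: Vbi = 0.02585 * 26.9429 = 0.696 V

0.696


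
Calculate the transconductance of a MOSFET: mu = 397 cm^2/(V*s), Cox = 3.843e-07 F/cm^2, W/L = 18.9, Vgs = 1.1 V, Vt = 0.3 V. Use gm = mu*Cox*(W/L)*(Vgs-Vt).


Step 1: Vov = Vgs - Vt = 1.1 - 0.3 = 0.8 V
Step 2: gm = mu * Cox * (W/L) * Vov
Step 3: gm = 397 * 3.843e-07 * 18.9 * 0.8 = 2.31e-03 S

2.31e-03


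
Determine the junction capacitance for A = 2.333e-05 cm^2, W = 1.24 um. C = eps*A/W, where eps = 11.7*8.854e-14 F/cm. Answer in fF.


Step 1: eps_Si = 11.7 * 8.854e-14 = 1.035918e-12 F/cm
Step 2: W in cm = 1.24 * 1e-4 = 1.24e-04 cm
Step 3: C = 1.035918e-12 * 2.333e-05 / 1.24e-04 = 1.949030e-13 F
Step 4: C = 194.9 fF

194.9


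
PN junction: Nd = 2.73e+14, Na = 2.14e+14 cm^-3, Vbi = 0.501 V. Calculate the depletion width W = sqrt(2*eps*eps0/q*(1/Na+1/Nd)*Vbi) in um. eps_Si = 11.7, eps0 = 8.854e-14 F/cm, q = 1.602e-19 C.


Step 1: 1/Na + 1/Nd = 1/2.14e+14 + 1/2.73e+14 = 8.33590e-15
Step 2: 2*eps*eps0/q = 2*11.7*8.854e-14/1.602e-19 = 1.293281e+07
Step 3: W^2 = 1.293281e+07 * 8.33590e-15 * 0.501 = 5.40111e-08
Step 4: W = sqrt(5.40111e-08) = 2.324e-04 cm = 2.324 um

2.324


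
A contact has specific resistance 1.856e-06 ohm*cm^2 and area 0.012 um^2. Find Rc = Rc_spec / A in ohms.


Step 1: Convert area to cm^2: 0.012 um^2 = 1.2000e-10 cm^2
Step 2: Rc = Rc_spec / A = 1.856e-06 / 1.2000e-10
Step 3: Rc = 1.55e+04 ohms

1.55e+04


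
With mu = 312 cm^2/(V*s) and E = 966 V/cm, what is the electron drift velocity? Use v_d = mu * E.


Step 1: v_d = mu * E
Step 2: v_d = 312 * 966 = 301392
Step 3: v_d = 3.01e+05 cm/s

3.01e+05


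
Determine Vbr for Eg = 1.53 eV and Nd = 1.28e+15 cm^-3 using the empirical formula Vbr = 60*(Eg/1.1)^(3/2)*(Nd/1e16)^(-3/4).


Step 1: Eg/1.1 = 1.53/1.1 = 1.390909
Step 2: (Eg/1.1)^1.5 = 1.390909^1.5 = 1.640394
Step 3: (Nd/1e16)^(-0.75) = (0.128)^(-0.75) = 4.672965
Step 4: Vbr = 60 * 1.640394 * 4.672965 = 459.9 V

459.9


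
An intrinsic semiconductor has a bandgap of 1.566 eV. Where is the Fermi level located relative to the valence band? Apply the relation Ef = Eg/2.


Step 1: For an intrinsic semiconductor, the Fermi level sits at midgap.
Step 2: Ef = Eg / 2 = 1.566 / 2 = 0.783 eV

0.783


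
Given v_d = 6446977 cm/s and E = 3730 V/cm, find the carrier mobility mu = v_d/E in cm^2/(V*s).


Step 1: mu = v_d / E
Step 2: mu = 6446977 / 3730
Step 3: mu = 1728.41 cm^2/(V*s)

1728.41


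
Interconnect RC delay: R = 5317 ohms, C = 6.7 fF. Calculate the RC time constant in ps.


Step 1: tau = R * C
Step 2: tau = 5317 * 6.7 fF = 5317 * 6.7e-15 F
Step 3: tau = 3.56239e-11 s = 35.6239 ps

35.6239


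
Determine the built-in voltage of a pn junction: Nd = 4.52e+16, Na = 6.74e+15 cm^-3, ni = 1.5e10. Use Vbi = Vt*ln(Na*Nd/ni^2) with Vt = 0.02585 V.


Step 1: Compute Na*Nd/ni^2 = 6.74e+15 * 4.52e+16 / (1.5e10)^2 = 1.3540e+12
Step 2: ln(1.3540e+12) = 27.9341
Step 3: Vbi = 0.02585 * 27.9341 = 0.722 V

0.722


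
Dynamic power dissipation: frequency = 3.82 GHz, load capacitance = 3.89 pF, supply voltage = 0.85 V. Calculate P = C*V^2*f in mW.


Step 1: V^2 = 0.85^2 = 0.7225 V^2
Step 2: P = C*V^2*f = 3.89e-12 F * 0.7225 * 3.82e9 Hz
Step 3: P = 1.07362055e-02 W
Step 4: P = 10.736 mW

10.736


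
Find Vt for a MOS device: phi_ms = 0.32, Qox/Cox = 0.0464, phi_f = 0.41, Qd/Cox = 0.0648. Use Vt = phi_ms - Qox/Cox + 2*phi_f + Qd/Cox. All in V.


Step 1: Vt = phi_ms - Qox/Cox + 2*phi_f + Qd/Cox
Step 2: Vt = 0.32 - 0.0464 + 2*0.41 + 0.0648
Step 3: Vt = 0.32 - 0.0464 + 0.82 + 0.0648
Step 4: Vt = 1.1584 V

1.1584


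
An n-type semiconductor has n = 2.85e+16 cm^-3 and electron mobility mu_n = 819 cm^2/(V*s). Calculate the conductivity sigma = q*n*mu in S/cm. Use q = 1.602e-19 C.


Step 1: sigma = q * n * mu
Step 2: sigma = 1.602e-19 * 2.85e+16 * 819
Step 3: sigma = 3.739e+00 S/cm

3.739e+00


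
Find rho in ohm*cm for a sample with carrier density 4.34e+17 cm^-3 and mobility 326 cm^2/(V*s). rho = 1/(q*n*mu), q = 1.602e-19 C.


Step 1: sigma = q * n * mu = 1.602e-19 * 4.34e+17 * 326 = 2.26657e+01 S/cm
Step 2: rho = 1 / sigma = 1 / 2.26657e+01 = 0.04412 ohm*cm

0.04412


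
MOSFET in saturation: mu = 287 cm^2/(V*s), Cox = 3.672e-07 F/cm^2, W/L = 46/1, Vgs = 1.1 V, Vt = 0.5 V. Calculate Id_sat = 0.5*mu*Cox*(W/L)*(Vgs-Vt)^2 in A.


Step 1: Overdrive voltage Vov = Vgs - Vt = 1.1 - 0.5 = 0.6 V
Step 2: W/L = 46/1 = 46
Step 3: Id = 0.5 * 287 * 3.672e-07 * 46 * 0.6^2
Step 4: Id = 8.73e-04 A

8.73e-04


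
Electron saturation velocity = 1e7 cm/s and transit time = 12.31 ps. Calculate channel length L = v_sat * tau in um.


Step 1: tau in seconds = 12.31 ps * 1e-12 = 1.2310e-11 s
Step 2: L = v_sat * tau = 1e7 * 1.2310e-11 = 1.2310e-04 cm
Step 3: L in um = 1.2310e-04 * 1e4 = 1.231 um

1.231


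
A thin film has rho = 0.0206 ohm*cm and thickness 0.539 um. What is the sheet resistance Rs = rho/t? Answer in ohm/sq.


Step 1: Convert thickness to cm: t = 0.539 um = 5.3900e-05 cm
Step 2: Rs = rho / t = 0.0206 / 5.3900e-05
Step 3: Rs = 382.2 ohm/sq

382.2


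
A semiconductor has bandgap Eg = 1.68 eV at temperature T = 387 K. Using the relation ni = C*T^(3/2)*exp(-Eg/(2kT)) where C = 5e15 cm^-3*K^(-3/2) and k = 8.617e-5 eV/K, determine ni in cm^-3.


Step 1: Compute kT = 8.617e-5 * 387 = 0.03334779 eV
Step 2: Exponent = -Eg/(2kT) = -1.68/(2*0.03334779) = -25.18908
Step 3: T^(3/2) = 387^1.5 = 7613.19
Step 4: ni = 5e15 * 7613.19 * exp(-25.18908) = 4.38e+08 cm^-3

4.38e+08


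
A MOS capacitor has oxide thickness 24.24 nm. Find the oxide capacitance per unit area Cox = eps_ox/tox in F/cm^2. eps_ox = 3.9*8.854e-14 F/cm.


Step 1: eps_ox = 3.9 * 8.854e-14 = 3.45306e-13 F/cm
Step 2: tox in cm = 24.24 nm * 1e-7 = 2.4240e-06 cm
Step 3: Cox = 3.45306e-13 / 2.4240e-06 = 1.42e-07 F/cm^2

1.42e-07


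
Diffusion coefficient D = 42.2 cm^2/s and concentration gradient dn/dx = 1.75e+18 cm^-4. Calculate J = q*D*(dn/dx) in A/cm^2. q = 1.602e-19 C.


Step 1: J = q * D * (dn/dx)
Step 2: J = 1.602e-19 * 42.2 * 1.75e+18
Step 3: J = 1.18e+01 A/cm^2

1.18e+01


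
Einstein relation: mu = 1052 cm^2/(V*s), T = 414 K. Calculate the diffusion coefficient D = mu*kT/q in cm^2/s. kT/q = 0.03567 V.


Step 1: D = mu * (kT/q)
Step 2: D = 1052 * 0.03567
Step 3: D = 37.52 cm^2/s

37.52


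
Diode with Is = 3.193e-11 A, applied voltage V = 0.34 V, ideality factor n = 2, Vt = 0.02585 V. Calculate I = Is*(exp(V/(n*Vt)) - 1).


Step 1: V/(n*Vt) = 0.34/(2*0.02585) = 6.5764
Step 2: exp(6.5764) = 7.1795e+02
Step 3: I = 3.193e-11 * (7.1795e+02 - 1) = 2.29e-08 A

2.29e-08


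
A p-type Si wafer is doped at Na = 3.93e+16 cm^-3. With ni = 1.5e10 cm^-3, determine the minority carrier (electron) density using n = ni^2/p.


Step 1: Majority hole concentration p ≈ Na = 3.93e+16 cm^-3
Step 2: n = ni^2 / Na = (1.5e10)^2 / 3.93e+16
Step 3: n = 5.73e+03 cm^-3

5.73e+03


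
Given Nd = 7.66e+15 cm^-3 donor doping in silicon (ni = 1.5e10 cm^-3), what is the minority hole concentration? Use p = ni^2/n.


Step 1: Since Nd >> ni, n ≈ Nd = 7.66e+15 cm^-3
Step 2: p = ni^2 / n = (1.5e10)^2 / 7.66e+15
Step 3: p = 2.25e20 / 7.66e+15 = 2.94e+04 cm^-3

2.94e+04


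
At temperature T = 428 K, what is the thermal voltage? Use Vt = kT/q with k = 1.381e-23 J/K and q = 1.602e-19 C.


Step 1: kT = 1.381e-23 * 428 = 5.91068e-21 J
Step 2: Vt = kT/q = 5.91068e-21 / 1.602e-19
Step 3: Vt = 0.0369 V

0.0369


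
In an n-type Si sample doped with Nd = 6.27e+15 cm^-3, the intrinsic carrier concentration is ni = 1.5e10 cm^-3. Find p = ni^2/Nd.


Step 1: Since Nd >> ni, n ≈ Nd = 6.27e+15 cm^-3
Step 2: p = ni^2 / n = (1.5e10)^2 / 6.27e+15
Step 3: p = 2.25e20 / 6.27e+15 = 3.59e+04 cm^-3

3.59e+04


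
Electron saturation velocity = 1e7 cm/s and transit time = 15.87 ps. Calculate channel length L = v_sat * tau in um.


Step 1: tau in seconds = 15.87 ps * 1e-12 = 1.5870e-11 s
Step 2: L = v_sat * tau = 1e7 * 1.5870e-11 = 1.5870e-04 cm
Step 3: L in um = 1.5870e-04 * 1e4 = 1.587 um

1.587


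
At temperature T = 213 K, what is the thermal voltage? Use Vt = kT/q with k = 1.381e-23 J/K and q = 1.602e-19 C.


Step 1: kT = 1.381e-23 * 213 = 2.94153e-21 J
Step 2: Vt = kT/q = 2.94153e-21 / 1.602e-19
Step 3: Vt = 0.01836 V

0.01836


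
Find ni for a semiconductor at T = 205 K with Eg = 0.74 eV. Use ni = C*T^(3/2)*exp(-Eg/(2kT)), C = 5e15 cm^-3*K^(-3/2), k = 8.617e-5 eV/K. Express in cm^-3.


Step 1: Compute kT = 8.617e-5 * 205 = 0.01766485 eV
Step 2: Exponent = -Eg/(2kT) = -0.74/(2*0.01766485) = -20.94555
Step 3: T^(3/2) = 205^1.5 = 2935.15
Step 4: ni = 5e15 * 2935.15 * exp(-20.94555) = 1.18e+10 cm^-3

1.18e+10


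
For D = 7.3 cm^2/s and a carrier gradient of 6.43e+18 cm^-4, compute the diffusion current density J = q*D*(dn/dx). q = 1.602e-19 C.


Step 1: J = q * D * (dn/dx)
Step 2: J = 1.602e-19 * 7.3 * 6.43e+18
Step 3: J = 7.52e+00 A/cm^2

7.52e+00


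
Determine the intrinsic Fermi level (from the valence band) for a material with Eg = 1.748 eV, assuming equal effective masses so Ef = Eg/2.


Step 1: For an intrinsic semiconductor, the Fermi level sits at midgap.
Step 2: Ef = Eg / 2 = 1.748 / 2 = 0.874 eV

0.874


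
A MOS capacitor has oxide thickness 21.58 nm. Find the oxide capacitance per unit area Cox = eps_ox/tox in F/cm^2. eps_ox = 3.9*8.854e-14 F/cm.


Step 1: eps_ox = 3.9 * 8.854e-14 = 3.45306e-13 F/cm
Step 2: tox in cm = 21.58 nm * 1e-7 = 2.1580e-06 cm
Step 3: Cox = 3.45306e-13 / 2.1580e-06 = 1.60e-07 F/cm^2

1.60e-07


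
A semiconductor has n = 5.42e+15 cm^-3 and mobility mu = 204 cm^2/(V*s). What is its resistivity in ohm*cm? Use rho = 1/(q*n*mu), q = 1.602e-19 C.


Step 1: sigma = q * n * mu = 1.602e-19 * 5.42e+15 * 204 = 1.77130e-01 S/cm
Step 2: rho = 1 / sigma = 1 / 1.77130e-01 = 5.646 ohm*cm

5.646


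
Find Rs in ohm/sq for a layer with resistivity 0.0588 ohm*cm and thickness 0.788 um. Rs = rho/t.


Step 1: Convert thickness to cm: t = 0.788 um = 7.8800e-05 cm
Step 2: Rs = rho / t = 0.0588 / 7.8800e-05
Step 3: Rs = 746.2 ohm/sq

746.2


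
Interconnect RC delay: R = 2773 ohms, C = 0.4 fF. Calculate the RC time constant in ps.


Step 1: tau = R * C
Step 2: tau = 2773 * 0.4 fF = 2773 * 4.0e-16 F
Step 3: tau = 1.1092e-12 s = 1.1092 ps

1.1092


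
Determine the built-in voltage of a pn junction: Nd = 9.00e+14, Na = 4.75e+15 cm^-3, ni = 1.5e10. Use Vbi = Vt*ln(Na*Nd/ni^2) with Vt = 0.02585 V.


Step 1: Compute Na*Nd/ni^2 = 4.75e+15 * 9.00e+14 / (1.5e10)^2 = 1.9000e+10
Step 2: ln(1.9000e+10) = 23.6677
Step 3: Vbi = 0.02585 * 23.6677 = 0.612 V

0.612


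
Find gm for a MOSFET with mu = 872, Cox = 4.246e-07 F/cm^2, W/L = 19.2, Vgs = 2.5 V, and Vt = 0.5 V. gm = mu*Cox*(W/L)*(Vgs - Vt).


Step 1: Vov = Vgs - Vt = 2.5 - 0.5 = 2.0 V
Step 2: gm = mu * Cox * (W/L) * Vov
Step 3: gm = 872 * 4.246e-07 * 19.2 * 2.0 = 1.42e-02 S

1.42e-02


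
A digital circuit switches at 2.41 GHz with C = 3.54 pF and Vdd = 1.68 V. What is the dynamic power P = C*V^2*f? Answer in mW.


Step 1: V^2 = 1.68^2 = 2.8224 V^2
Step 2: P = C*V^2*f = 3.54e-12 F * 2.8224 * 2.41e9 Hz
Step 3: P = 2.407902336e-02 W
Step 4: P = 24.079 mW

24.079


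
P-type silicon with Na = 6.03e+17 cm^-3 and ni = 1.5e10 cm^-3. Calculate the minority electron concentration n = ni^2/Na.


Step 1: Majority hole concentration p ≈ Na = 6.03e+17 cm^-3
Step 2: n = ni^2 / Na = (1.5e10)^2 / 6.03e+17
Step 3: n = 3.73e+02 cm^-3

3.73e+02


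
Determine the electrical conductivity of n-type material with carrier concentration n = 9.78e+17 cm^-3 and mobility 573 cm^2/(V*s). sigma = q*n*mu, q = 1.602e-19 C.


Step 1: sigma = q * n * mu
Step 2: sigma = 1.602e-19 * 9.78e+17 * 573
Step 3: sigma = 8.978e+01 S/cm

8.978e+01


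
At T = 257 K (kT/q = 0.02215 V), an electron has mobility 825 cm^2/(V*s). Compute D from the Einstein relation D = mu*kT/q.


Step 1: D = mu * (kT/q)
Step 2: D = 825 * 0.02215
Step 3: D = 18.27 cm^2/s

18.27


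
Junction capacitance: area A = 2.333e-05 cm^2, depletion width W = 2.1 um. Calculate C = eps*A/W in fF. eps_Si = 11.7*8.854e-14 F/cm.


Step 1: eps_Si = 11.7 * 8.854e-14 = 1.035918e-12 F/cm
Step 2: W in cm = 2.1 * 1e-4 = 2.10e-04 cm
Step 3: C = 1.035918e-12 * 2.333e-05 / 2.10e-04 = 1.150856e-13 F
Step 4: C = 115.09 fF

115.09


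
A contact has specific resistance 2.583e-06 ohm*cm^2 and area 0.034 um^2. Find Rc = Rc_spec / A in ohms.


Step 1: Convert area to cm^2: 0.034 um^2 = 3.4000e-10 cm^2
Step 2: Rc = Rc_spec / A = 2.583e-06 / 3.4000e-10
Step 3: Rc = 7.60e+03 ohms

7.60e+03


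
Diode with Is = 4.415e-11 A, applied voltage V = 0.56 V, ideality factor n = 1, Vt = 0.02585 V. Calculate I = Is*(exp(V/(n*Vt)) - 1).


Step 1: V/(n*Vt) = 0.56/(1*0.02585) = 21.6634
Step 2: exp(21.6634) = 2.5603e+09
Step 3: I = 4.415e-11 * (2.5603e+09 - 1) = 1.13e-01 A

1.13e-01


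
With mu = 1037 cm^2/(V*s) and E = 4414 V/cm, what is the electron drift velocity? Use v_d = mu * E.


Step 1: v_d = mu * E
Step 2: v_d = 1037 * 4414 = 4577318
Step 3: v_d = 4.58e+06 cm/s

4.58e+06


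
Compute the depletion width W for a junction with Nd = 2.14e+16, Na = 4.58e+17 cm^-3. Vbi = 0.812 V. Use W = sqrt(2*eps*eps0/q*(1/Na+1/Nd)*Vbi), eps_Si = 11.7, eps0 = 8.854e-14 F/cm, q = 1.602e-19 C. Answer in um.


Step 1: 1/Na + 1/Nd = 1/4.58e+17 + 1/2.14e+16 = 4.89124e-17
Step 2: 2*eps*eps0/q = 2*11.7*8.854e-14/1.602e-19 = 1.293281e+07
Step 3: W^2 = 1.293281e+07 * 4.89124e-17 * 0.812 = 5.13651e-10
Step 4: W = sqrt(5.13651e-10) = 2.266e-05 cm = 0.2266 um

0.2266


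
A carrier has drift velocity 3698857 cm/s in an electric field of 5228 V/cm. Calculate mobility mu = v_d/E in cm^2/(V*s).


Step 1: mu = v_d / E
Step 2: mu = 3698857 / 5228
Step 3: mu = 707.51 cm^2/(V*s)

707.51


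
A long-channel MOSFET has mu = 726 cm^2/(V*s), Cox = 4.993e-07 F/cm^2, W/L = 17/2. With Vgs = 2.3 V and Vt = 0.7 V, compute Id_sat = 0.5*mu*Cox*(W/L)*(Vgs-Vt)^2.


Step 1: Overdrive voltage Vov = Vgs - Vt = 2.3 - 0.7 = 1.6 V
Step 2: W/L = 17/2 = 8.5
Step 3: Id = 0.5 * 726 * 4.993e-07 * 8.5 * 1.6^2
Step 4: Id = 3.94e-03 A

3.94e-03


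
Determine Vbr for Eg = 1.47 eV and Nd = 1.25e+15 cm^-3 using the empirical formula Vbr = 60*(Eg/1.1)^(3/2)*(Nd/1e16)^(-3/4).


Step 1: Eg/1.1 = 1.47/1.1 = 1.336364
Step 2: (Eg/1.1)^1.5 = 1.336364^1.5 = 1.544853
Step 3: (Nd/1e16)^(-0.75) = (0.125)^(-0.75) = 4.756828
Step 4: Vbr = 60 * 1.544853 * 4.756828 = 440.9 V

440.9


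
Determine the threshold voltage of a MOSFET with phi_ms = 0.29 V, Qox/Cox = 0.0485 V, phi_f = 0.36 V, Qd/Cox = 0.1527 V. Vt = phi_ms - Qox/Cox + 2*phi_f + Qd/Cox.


Step 1: Vt = phi_ms - Qox/Cox + 2*phi_f + Qd/Cox
Step 2: Vt = 0.29 - 0.0485 + 2*0.36 + 0.1527
Step 3: Vt = 0.29 - 0.0485 + 0.72 + 0.1527
Step 4: Vt = 1.1142 V

1.1142


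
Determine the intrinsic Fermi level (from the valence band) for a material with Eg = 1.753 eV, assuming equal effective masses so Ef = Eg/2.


Step 1: For an intrinsic semiconductor, the Fermi level sits at midgap.
Step 2: Ef = Eg / 2 = 1.753 / 2 = 0.8765 eV

0.8765


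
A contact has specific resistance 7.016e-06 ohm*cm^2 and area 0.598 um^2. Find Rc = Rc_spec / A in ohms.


Step 1: Convert area to cm^2: 0.598 um^2 = 5.9800e-09 cm^2
Step 2: Rc = Rc_spec / A = 7.016e-06 / 5.9800e-09
Step 3: Rc = 1.17e+03 ohms

1.17e+03


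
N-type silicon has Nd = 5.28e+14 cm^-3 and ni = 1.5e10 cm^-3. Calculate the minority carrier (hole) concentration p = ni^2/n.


Step 1: Since Nd >> ni, n ≈ Nd = 5.28e+14 cm^-3
Step 2: p = ni^2 / n = (1.5e10)^2 / 5.28e+14
Step 3: p = 2.25e20 / 5.28e+14 = 4.26e+05 cm^-3

4.26e+05


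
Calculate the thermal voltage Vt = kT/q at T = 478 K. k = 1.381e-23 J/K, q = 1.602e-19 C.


Step 1: kT = 1.381e-23 * 478 = 6.60118e-21 J
Step 2: Vt = kT/q = 6.60118e-21 / 1.602e-19
Step 3: Vt = 0.04121 V

0.04121


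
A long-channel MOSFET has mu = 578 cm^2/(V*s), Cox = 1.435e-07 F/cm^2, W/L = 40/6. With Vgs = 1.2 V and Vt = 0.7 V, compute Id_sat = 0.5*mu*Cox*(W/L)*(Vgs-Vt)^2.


Step 1: Overdrive voltage Vov = Vgs - Vt = 1.2 - 0.7 = 0.5 V
Step 2: W/L = 40/6 = 6.66667
Step 3: Id = 0.5 * 578 * 1.435e-07 * 6.66667 * 0.5^2
Step 4: Id = 6.91e-05 A

6.91e-05


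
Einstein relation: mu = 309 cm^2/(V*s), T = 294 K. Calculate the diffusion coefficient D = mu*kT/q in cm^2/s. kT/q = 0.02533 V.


Step 1: D = mu * (kT/q)
Step 2: D = 309 * 0.02533
Step 3: D = 7.83 cm^2/s

7.83


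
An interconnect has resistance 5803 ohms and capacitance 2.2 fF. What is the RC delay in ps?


Step 1: tau = R * C
Step 2: tau = 5803 * 2.2 fF = 5803 * 2.2e-15 F
Step 3: tau = 1.27666e-11 s = 12.7666 ps

12.7666


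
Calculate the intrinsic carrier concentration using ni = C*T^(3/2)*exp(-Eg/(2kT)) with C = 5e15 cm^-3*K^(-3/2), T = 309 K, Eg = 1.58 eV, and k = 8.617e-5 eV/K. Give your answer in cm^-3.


Step 1: Compute kT = 8.617e-5 * 309 = 0.02662653 eV
Step 2: Exponent = -Eg/(2kT) = -1.58/(2*0.02662653) = -29.66966
Step 3: T^(3/2) = 309^1.5 = 5431.72
Step 4: ni = 5e15 * 5431.72 * exp(-29.66966) = 3.54e+06 cm^-3

3.54e+06


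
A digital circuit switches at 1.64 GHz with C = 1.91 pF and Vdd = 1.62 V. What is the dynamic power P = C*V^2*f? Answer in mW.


Step 1: V^2 = 1.62^2 = 2.6244 V^2
Step 2: P = C*V^2*f = 1.91e-12 F * 2.6244 * 1.64e9 Hz
Step 3: P = 8.22067056e-03 W
Step 4: P = 8.221 mW

8.221


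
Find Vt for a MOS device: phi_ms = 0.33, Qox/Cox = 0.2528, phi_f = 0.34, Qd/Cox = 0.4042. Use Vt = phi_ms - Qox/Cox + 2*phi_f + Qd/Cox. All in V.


Step 1: Vt = phi_ms - Qox/Cox + 2*phi_f + Qd/Cox
Step 2: Vt = 0.33 - 0.2528 + 2*0.34 + 0.4042
Step 3: Vt = 0.33 - 0.2528 + 0.68 + 0.4042
Step 4: Vt = 1.1614 V

1.1614


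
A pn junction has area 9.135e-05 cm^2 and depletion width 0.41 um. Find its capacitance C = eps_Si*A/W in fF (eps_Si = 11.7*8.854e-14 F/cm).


Step 1: eps_Si = 11.7 * 8.854e-14 = 1.035918e-12 F/cm
Step 2: W in cm = 0.41 * 1e-4 = 4.10e-05 cm
Step 3: C = 1.035918e-12 * 9.135e-05 / 4.10e-05 = 2.308076e-12 F
Step 4: C = 2308.08 fF

2308.08


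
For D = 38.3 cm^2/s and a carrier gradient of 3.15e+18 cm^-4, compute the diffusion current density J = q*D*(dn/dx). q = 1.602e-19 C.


Step 1: J = q * D * (dn/dx)
Step 2: J = 1.602e-19 * 38.3 * 3.15e+18
Step 3: J = 1.93e+01 A/cm^2

1.93e+01


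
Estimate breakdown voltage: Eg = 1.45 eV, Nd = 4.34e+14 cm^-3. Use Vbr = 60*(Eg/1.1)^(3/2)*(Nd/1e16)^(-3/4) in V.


Step 1: Eg/1.1 = 1.45/1.1 = 1.318182
Step 2: (Eg/1.1)^1.5 = 1.318182^1.5 = 1.513433
Step 3: (Nd/1e16)^(-0.75) = (0.0434)^(-0.75) = 10.516778
Step 4: Vbr = 60 * 1.513433 * 10.516778 = 955.0 V

955.0


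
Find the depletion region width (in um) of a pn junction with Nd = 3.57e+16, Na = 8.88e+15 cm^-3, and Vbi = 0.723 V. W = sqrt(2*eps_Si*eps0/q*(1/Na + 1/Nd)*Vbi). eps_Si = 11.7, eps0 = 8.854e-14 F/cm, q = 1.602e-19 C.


Step 1: 1/Na + 1/Nd = 1/8.88e+15 + 1/3.57e+16 = 1.40624e-16
Step 2: 2*eps*eps0/q = 2*11.7*8.854e-14/1.602e-19 = 1.293281e+07
Step 3: W^2 = 1.293281e+07 * 1.40624e-16 * 0.723 = 1.31489e-09
Step 4: W = sqrt(1.31489e-09) = 3.626e-05 cm = 0.3626 um

0.3626


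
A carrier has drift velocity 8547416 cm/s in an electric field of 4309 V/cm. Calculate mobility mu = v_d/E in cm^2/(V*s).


Step 1: mu = v_d / E
Step 2: mu = 8547416 / 4309
Step 3: mu = 1983.62 cm^2/(V*s)

1983.62


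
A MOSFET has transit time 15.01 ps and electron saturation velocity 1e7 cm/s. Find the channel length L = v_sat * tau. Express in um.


Step 1: tau in seconds = 15.01 ps * 1e-12 = 1.5010e-11 s
Step 2: L = v_sat * tau = 1e7 * 1.5010e-11 = 1.5010e-04 cm
Step 3: L in um = 1.5010e-04 * 1e4 = 1.501 um

1.501


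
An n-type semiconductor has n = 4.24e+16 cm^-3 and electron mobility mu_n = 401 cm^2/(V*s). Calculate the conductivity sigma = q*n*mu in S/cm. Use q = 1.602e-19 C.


Step 1: sigma = q * n * mu
Step 2: sigma = 1.602e-19 * 4.24e+16 * 401
Step 3: sigma = 2.724e+00 S/cm

2.724e+00


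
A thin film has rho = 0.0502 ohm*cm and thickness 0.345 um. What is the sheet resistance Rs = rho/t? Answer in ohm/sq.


Step 1: Convert thickness to cm: t = 0.345 um = 3.4500e-05 cm
Step 2: Rs = rho / t = 0.0502 / 3.4500e-05
Step 3: Rs = 1455.1 ohm/sq

1455.1


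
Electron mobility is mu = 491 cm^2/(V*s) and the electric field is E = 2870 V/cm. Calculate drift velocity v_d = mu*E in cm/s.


Step 1: v_d = mu * E
Step 2: v_d = 491 * 2870 = 1409170
Step 3: v_d = 1.41e+06 cm/s

1.41e+06


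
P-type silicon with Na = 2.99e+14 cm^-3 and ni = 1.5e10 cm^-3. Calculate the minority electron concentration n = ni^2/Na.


Step 1: Majority hole concentration p ≈ Na = 2.99e+14 cm^-3
Step 2: n = ni^2 / Na = (1.5e10)^2 / 2.99e+14
Step 3: n = 7.53e+05 cm^-3

7.53e+05


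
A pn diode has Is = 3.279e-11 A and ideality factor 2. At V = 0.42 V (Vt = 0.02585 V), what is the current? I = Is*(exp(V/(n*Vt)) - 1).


Step 1: V/(n*Vt) = 0.42/(2*0.02585) = 8.1238
Step 2: exp(8.1238) = 3.3738e+03
Step 3: I = 3.279e-11 * (3.3738e+03 - 1) = 1.11e-07 A

1.11e-07


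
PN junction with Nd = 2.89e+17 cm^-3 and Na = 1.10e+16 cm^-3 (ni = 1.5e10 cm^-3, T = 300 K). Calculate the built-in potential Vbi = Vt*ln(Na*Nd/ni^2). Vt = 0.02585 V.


Step 1: Compute Na*Nd/ni^2 = 1.10e+16 * 2.89e+17 / (1.5e10)^2 = 1.4129e+13
Step 2: ln(1.4129e+13) = 30.2793
Step 3: Vbi = 0.02585 * 30.2793 = 0.783 V

0.783


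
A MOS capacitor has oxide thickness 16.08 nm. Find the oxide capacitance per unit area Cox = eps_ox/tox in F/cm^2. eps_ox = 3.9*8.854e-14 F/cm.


Step 1: eps_ox = 3.9 * 8.854e-14 = 3.45306e-13 F/cm
Step 2: tox in cm = 16.08 nm * 1e-7 = 1.6080e-06 cm
Step 3: Cox = 3.45306e-13 / 1.6080e-06 = 2.15e-07 F/cm^2

2.15e-07


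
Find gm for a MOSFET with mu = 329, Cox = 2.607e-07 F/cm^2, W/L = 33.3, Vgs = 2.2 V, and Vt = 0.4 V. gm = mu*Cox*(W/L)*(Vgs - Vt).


Step 1: Vov = Vgs - Vt = 2.2 - 0.4 = 1.8 V
Step 2: gm = mu * Cox * (W/L) * Vov
Step 3: gm = 329 * 2.607e-07 * 33.3 * 1.8 = 5.14e-03 S

5.14e-03


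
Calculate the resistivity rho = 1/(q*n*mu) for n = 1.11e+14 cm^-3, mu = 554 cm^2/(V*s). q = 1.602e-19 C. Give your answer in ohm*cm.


Step 1: sigma = q * n * mu = 1.602e-19 * 1.11e+14 * 554 = 9.85134e-03 S/cm
Step 2: rho = 1 / sigma = 1 / 9.85134e-03 = 101.5 ohm*cm

101.5


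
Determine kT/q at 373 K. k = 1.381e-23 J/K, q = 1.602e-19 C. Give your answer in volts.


Step 1: kT = 1.381e-23 * 373 = 5.15113e-21 J
Step 2: Vt = kT/q = 5.15113e-21 / 1.602e-19
Step 3: Vt = 0.03215 V

0.03215


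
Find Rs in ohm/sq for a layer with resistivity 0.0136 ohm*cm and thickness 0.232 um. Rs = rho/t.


Step 1: Convert thickness to cm: t = 0.232 um = 2.3200e-05 cm
Step 2: Rs = rho / t = 0.0136 / 2.3200e-05
Step 3: Rs = 586.2 ohm/sq

586.2


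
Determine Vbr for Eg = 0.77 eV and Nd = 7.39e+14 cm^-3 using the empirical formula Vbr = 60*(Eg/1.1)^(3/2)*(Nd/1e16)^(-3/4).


Step 1: Eg/1.1 = 0.77/1.1 = 0.700000
Step 2: (Eg/1.1)^1.5 = 0.700000^1.5 = 0.585662
Step 3: (Nd/1e16)^(-0.75) = (0.0739)^(-0.75) = 7.055319
Step 4: Vbr = 60 * 0.585662 * 7.055319 = 247.9 V

247.9


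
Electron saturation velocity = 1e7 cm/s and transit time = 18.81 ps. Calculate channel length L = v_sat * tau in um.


Step 1: tau in seconds = 18.81 ps * 1e-12 = 1.8810e-11 s
Step 2: L = v_sat * tau = 1e7 * 1.8810e-11 = 1.8810e-04 cm
Step 3: L in um = 1.8810e-04 * 1e4 = 1.881 um

1.881


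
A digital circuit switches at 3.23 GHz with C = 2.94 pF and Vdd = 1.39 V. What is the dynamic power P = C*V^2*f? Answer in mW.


Step 1: V^2 = 1.39^2 = 1.9321 V^2
Step 2: P = C*V^2*f = 2.94e-12 F * 1.9321 * 3.23e9 Hz
Step 3: P = 1.834760802e-02 W
Step 4: P = 18.348 mW

18.348


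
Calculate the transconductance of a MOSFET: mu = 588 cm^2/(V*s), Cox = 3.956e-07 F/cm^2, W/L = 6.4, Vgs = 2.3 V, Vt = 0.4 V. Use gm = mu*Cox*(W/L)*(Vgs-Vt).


Step 1: Vov = Vgs - Vt = 2.3 - 0.4 = 1.9 V
Step 2: gm = mu * Cox * (W/L) * Vov
Step 3: gm = 588 * 3.956e-07 * 6.4 * 1.9 = 2.83e-03 S

2.83e-03


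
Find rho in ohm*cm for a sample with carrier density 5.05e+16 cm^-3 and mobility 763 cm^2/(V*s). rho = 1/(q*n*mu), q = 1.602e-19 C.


Step 1: sigma = q * n * mu = 1.602e-19 * 5.05e+16 * 763 = 6.17275e+00 S/cm
Step 2: rho = 1 / sigma = 1 / 6.17275e+00 = 0.162 ohm*cm

0.162


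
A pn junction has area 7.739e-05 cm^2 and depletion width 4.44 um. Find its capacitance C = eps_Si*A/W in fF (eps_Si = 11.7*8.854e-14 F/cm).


Step 1: eps_Si = 11.7 * 8.854e-14 = 1.035918e-12 F/cm
Step 2: W in cm = 4.44 * 1e-4 = 4.44e-04 cm
Step 3: C = 1.035918e-12 * 7.739e-05 / 4.44e-04 = 1.805624e-13 F
Step 4: C = 180.56 fF

180.56


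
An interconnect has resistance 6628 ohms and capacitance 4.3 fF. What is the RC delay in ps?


Step 1: tau = R * C
Step 2: tau = 6628 * 4.3 fF = 6628 * 4.3e-15 F
Step 3: tau = 2.85004e-11 s = 28.5004 ps

28.5004


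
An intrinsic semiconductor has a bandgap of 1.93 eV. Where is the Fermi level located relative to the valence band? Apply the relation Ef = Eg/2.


Step 1: For an intrinsic semiconductor, the Fermi level sits at midgap.
Step 2: Ef = Eg / 2 = 1.93 / 2 = 0.965 eV

0.965


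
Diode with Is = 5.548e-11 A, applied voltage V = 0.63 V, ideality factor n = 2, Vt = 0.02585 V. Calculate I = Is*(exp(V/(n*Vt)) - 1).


Step 1: V/(n*Vt) = 0.63/(2*0.02585) = 12.1857
Step 2: exp(12.1857) = 1.9597e+05
Step 3: I = 5.548e-11 * (1.9597e+05 - 1) = 1.09e-05 A

1.09e-05


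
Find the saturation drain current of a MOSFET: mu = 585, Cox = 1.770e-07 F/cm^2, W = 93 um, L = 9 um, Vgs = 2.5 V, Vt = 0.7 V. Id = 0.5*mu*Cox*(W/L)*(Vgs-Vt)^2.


Step 1: Overdrive voltage Vov = Vgs - Vt = 2.5 - 0.7 = 1.8 V
Step 2: W/L = 93/9 = 10.3333
Step 3: Id = 0.5 * 585 * 1.770e-07 * 10.3333 * 1.8^2
Step 4: Id = 1.73e-03 A

1.73e-03


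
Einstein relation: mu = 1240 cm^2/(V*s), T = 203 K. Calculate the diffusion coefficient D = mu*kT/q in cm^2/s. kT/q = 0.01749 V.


Step 1: D = mu * (kT/q)
Step 2: D = 1240 * 0.01749
Step 3: D = 21.69 cm^2/s

21.69


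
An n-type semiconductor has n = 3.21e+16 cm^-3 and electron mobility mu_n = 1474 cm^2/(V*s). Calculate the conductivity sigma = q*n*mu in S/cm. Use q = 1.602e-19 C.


Step 1: sigma = q * n * mu
Step 2: sigma = 1.602e-19 * 3.21e+16 * 1474
Step 3: sigma = 7.580e+00 S/cm

7.580e+00


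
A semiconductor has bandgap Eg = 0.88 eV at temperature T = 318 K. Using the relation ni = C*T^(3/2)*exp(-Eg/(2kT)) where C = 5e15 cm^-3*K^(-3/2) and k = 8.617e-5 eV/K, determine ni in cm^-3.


Step 1: Compute kT = 8.617e-5 * 318 = 0.02740206 eV
Step 2: Exponent = -Eg/(2kT) = -0.88/(2*0.02740206) = -16.05719
Step 3: T^(3/2) = 318^1.5 = 5670.75
Step 4: ni = 5e15 * 5670.75 * exp(-16.05719) = 3.01e+12 cm^-3

3.01e+12


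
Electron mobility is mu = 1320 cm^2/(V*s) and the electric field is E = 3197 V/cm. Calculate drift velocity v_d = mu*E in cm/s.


Step 1: v_d = mu * E
Step 2: v_d = 1320 * 3197 = 4220040
Step 3: v_d = 4.22e+06 cm/s

4.22e+06


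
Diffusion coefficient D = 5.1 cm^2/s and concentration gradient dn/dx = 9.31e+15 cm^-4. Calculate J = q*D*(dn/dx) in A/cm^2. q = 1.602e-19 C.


Step 1: J = q * D * (dn/dx)
Step 2: J = 1.602e-19 * 5.1 * 9.31e+15
Step 3: J = 7.61e-03 A/cm^2

7.61e-03


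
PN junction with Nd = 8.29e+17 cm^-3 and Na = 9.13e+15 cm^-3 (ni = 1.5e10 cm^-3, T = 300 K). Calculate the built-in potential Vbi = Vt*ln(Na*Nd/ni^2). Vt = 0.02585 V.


Step 1: Compute Na*Nd/ni^2 = 9.13e+15 * 8.29e+17 / (1.5e10)^2 = 3.3639e+13
Step 2: ln(3.3639e+13) = 31.1467
Step 3: Vbi = 0.02585 * 31.1467 = 0.805 V

0.805


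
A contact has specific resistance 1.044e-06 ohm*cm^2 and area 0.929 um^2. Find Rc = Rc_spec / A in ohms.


Step 1: Convert area to cm^2: 0.929 um^2 = 9.2900e-09 cm^2
Step 2: Rc = Rc_spec / A = 1.044e-06 / 9.2900e-09
Step 3: Rc = 1.12e+02 ohms

1.12e+02


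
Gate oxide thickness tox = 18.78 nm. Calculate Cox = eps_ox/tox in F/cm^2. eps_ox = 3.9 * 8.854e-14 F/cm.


Step 1: eps_ox = 3.9 * 8.854e-14 = 3.45306e-13 F/cm
Step 2: tox in cm = 18.78 nm * 1e-7 = 1.8780e-06 cm
Step 3: Cox = 3.45306e-13 / 1.8780e-06 = 1.84e-07 F/cm^2

1.84e-07


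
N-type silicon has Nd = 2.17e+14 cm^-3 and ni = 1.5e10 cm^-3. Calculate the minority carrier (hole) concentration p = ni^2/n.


Step 1: Since Nd >> ni, n ≈ Nd = 2.17e+14 cm^-3
Step 2: p = ni^2 / n = (1.5e10)^2 / 2.17e+14
Step 3: p = 2.25e20 / 2.17e+14 = 1.04e+06 cm^-3

1.04e+06


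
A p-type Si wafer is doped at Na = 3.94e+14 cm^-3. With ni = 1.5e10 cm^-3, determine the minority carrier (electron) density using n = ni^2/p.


Step 1: Majority hole concentration p ≈ Na = 3.94e+14 cm^-3
Step 2: n = ni^2 / Na = (1.5e10)^2 / 3.94e+14
Step 3: n = 5.71e+05 cm^-3

5.71e+05


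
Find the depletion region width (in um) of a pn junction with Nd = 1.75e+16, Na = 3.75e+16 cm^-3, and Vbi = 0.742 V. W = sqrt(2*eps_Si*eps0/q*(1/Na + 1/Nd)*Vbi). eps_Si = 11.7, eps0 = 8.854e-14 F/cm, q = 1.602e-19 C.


Step 1: 1/Na + 1/Nd = 1/3.75e+16 + 1/1.75e+16 = 8.38095e-17
Step 2: 2*eps*eps0/q = 2*11.7*8.854e-14/1.602e-19 = 1.293281e+07
Step 3: W^2 = 1.293281e+07 * 8.38095e-17 * 0.742 = 8.04248e-10
Step 4: W = sqrt(8.04248e-10) = 2.836e-05 cm = 0.2836 um

0.2836


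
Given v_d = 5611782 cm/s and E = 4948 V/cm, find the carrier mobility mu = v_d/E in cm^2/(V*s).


Step 1: mu = v_d / E
Step 2: mu = 5611782 / 4948
Step 3: mu = 1134.15 cm^2/(V*s)

1134.15


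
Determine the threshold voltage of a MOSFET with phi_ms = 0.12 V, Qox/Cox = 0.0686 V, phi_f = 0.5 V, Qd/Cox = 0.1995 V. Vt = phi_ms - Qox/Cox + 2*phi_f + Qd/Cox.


Step 1: Vt = phi_ms - Qox/Cox + 2*phi_f + Qd/Cox
Step 2: Vt = 0.12 - 0.0686 + 2*0.5 + 0.1995
Step 3: Vt = 0.12 - 0.0686 + 1.0 + 0.1995
Step 4: Vt = 1.2509 V

1.2509


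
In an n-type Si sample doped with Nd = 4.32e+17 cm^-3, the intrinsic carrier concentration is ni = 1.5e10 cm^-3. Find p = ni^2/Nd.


Step 1: Since Nd >> ni, n ≈ Nd = 4.32e+17 cm^-3
Step 2: p = ni^2 / n = (1.5e10)^2 / 4.32e+17
Step 3: p = 2.25e20 / 4.32e+17 = 5.21e+02 cm^-3

5.21e+02


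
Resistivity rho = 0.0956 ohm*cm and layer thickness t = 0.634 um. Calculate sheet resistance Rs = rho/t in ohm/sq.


Step 1: Convert thickness to cm: t = 0.634 um = 6.3400e-05 cm
Step 2: Rs = rho / t = 0.0956 / 6.3400e-05
Step 3: Rs = 1507.9 ohm/sq

1507.9


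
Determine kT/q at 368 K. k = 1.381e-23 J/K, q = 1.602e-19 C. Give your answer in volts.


Step 1: kT = 1.381e-23 * 368 = 5.08208e-21 J
Step 2: Vt = kT/q = 5.08208e-21 / 1.602e-19
Step 3: Vt = 0.03172 V

0.03172


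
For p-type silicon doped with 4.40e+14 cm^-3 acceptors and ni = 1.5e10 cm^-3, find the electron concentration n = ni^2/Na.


Step 1: Majority hole concentration p ≈ Na = 4.40e+14 cm^-3
Step 2: n = ni^2 / Na = (1.5e10)^2 / 4.40e+14
Step 3: n = 5.11e+05 cm^-3

5.11e+05


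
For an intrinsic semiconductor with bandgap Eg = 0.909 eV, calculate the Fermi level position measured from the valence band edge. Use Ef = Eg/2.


Step 1: For an intrinsic semiconductor, the Fermi level sits at midgap.
Step 2: Ef = Eg / 2 = 0.909 / 2 = 0.4545 eV

0.4545


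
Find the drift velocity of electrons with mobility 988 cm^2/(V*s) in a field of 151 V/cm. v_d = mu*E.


Step 1: v_d = mu * E
Step 2: v_d = 988 * 151 = 149188
Step 3: v_d = 1.49e+05 cm/s

1.49e+05


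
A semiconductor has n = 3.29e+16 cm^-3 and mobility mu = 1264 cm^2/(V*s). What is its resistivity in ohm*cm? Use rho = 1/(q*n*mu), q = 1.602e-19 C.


Step 1: sigma = q * n * mu = 1.602e-19 * 3.29e+16 * 1264 = 6.66201e+00 S/cm
Step 2: rho = 1 / sigma = 1 / 6.66201e+00 = 0.1501 ohm*cm

0.1501


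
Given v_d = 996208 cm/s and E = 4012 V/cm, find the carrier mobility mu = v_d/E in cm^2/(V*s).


Step 1: mu = v_d / E
Step 2: mu = 996208 / 4012
Step 3: mu = 248.31 cm^2/(V*s)

248.31


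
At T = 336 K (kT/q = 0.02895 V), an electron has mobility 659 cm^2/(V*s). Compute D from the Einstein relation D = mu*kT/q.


Step 1: D = mu * (kT/q)
Step 2: D = 659 * 0.02895
Step 3: D = 19.08 cm^2/s

19.08


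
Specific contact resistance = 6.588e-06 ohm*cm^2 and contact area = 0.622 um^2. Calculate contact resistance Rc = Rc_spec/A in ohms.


Step 1: Convert area to cm^2: 0.622 um^2 = 6.2200e-09 cm^2
Step 2: Rc = Rc_spec / A = 6.588e-06 / 6.2200e-09
Step 3: Rc = 1.06e+03 ohms

1.06e+03


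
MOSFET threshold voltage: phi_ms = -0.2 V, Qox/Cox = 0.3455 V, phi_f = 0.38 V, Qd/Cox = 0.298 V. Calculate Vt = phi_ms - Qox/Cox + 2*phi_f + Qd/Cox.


Step 1: Vt = phi_ms - Qox/Cox + 2*phi_f + Qd/Cox
Step 2: Vt = -0.2 - 0.3455 + 2*0.38 + 0.298
Step 3: Vt = -0.2 - 0.3455 + 0.76 + 0.298
Step 4: Vt = 0.5125 V

0.5125


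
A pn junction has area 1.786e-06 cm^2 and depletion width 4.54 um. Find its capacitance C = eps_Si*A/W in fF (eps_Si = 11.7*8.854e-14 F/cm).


Step 1: eps_Si = 11.7 * 8.854e-14 = 1.035918e-12 F/cm
Step 2: W in cm = 4.54 * 1e-4 = 4.54e-04 cm
Step 3: C = 1.035918e-12 * 1.786e-06 / 4.54e-04 = 4.075219e-15 F
Step 4: C = 4.08 fF

4.08


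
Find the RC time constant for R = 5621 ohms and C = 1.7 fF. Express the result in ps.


Step 1: tau = R * C
Step 2: tau = 5621 * 1.7 fF = 5621 * 1.7e-15 F
Step 3: tau = 9.5557e-12 s = 9.5557 ps

9.5557


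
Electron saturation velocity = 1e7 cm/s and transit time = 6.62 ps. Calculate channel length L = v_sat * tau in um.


Step 1: tau in seconds = 6.62 ps * 1e-12 = 6.6200e-12 s
Step 2: L = v_sat * tau = 1e7 * 6.6200e-12 = 6.6200e-05 cm
Step 3: L in um = 6.6200e-05 * 1e4 = 0.662 um

0.662


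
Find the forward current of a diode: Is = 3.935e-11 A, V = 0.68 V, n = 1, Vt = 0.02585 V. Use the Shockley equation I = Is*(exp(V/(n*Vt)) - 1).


Step 1: V/(n*Vt) = 0.68/(1*0.02585) = 26.3056
Step 2: exp(26.3056) = 2.6569e+11
Step 3: I = 3.935e-11 * (2.6569e+11 - 1) = 1.05e+01 A

1.05e+01


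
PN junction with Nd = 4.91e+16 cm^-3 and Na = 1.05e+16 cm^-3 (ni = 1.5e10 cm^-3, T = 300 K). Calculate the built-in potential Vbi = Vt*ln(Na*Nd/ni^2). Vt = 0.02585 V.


Step 1: Compute Na*Nd/ni^2 = 1.05e+16 * 4.91e+16 / (1.5e10)^2 = 2.2913e+12
Step 2: ln(2.2913e+12) = 28.4601
Step 3: Vbi = 0.02585 * 28.4601 = 0.736 V

0.736


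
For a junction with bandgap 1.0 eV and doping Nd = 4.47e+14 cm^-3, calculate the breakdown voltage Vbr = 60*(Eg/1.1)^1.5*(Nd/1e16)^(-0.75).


Step 1: Eg/1.1 = 1.0/1.1 = 0.909091
Step 2: (Eg/1.1)^1.5 = 0.909091^1.5 = 0.866784
Step 3: (Nd/1e16)^(-0.75) = (0.0447)^(-0.75) = 10.286541
Step 4: Vbr = 60 * 0.866784 * 10.286541 = 535.0 V

535.0


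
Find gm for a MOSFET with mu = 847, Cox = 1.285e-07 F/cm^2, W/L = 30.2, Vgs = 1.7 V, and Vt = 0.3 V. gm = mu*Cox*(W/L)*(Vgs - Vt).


Step 1: Vov = Vgs - Vt = 1.7 - 0.3 = 1.4 V
Step 2: gm = mu * Cox * (W/L) * Vov
Step 3: gm = 847 * 1.285e-07 * 30.2 * 1.4 = 4.60e-03 S

4.60e-03


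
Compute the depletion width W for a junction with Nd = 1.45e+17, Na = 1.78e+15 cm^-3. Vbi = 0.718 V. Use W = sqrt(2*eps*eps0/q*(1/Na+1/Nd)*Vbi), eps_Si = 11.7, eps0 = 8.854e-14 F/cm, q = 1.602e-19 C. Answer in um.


Step 1: 1/Na + 1/Nd = 1/1.78e+15 + 1/1.45e+17 = 5.68694e-16
Step 2: 2*eps*eps0/q = 2*11.7*8.854e-14/1.602e-19 = 1.293281e+07
Step 3: W^2 = 1.293281e+07 * 5.68694e-16 * 0.718 = 5.28075e-09
Step 4: W = sqrt(5.28075e-09) = 7.267e-05 cm = 0.7267 um

0.7267


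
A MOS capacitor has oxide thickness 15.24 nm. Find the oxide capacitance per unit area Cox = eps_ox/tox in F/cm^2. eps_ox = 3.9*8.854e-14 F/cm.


Step 1: eps_ox = 3.9 * 8.854e-14 = 3.45306e-13 F/cm
Step 2: tox in cm = 15.24 nm * 1e-7 = 1.5240e-06 cm
Step 3: Cox = 3.45306e-13 / 1.5240e-06 = 2.27e-07 F/cm^2

2.27e-07


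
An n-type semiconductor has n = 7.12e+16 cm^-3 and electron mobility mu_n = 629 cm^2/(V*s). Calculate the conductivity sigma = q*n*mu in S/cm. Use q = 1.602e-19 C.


Step 1: sigma = q * n * mu
Step 2: sigma = 1.602e-19 * 7.12e+16 * 629
Step 3: sigma = 7.175e+00 S/cm

7.175e+00


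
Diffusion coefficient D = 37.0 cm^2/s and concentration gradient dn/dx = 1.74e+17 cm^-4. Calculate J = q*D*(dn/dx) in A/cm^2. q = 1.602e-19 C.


Step 1: J = q * D * (dn/dx)
Step 2: J = 1.602e-19 * 37.0 * 1.74e+17
Step 3: J = 1.03e+00 A/cm^2

1.03e+00


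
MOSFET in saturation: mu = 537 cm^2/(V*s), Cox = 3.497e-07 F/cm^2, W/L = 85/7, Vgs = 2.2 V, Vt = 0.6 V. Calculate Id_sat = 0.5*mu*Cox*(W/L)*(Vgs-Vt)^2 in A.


Step 1: Overdrive voltage Vov = Vgs - Vt = 2.2 - 0.6 = 1.6 V
Step 2: W/L = 85/7 = 12.1429
Step 3: Id = 0.5 * 537 * 3.497e-07 * 12.1429 * 1.6^2
Step 4: Id = 2.92e-03 A

2.92e-03


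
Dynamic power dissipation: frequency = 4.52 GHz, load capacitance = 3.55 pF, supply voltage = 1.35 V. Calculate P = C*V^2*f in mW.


Step 1: V^2 = 1.35^2 = 1.8225 V^2
Step 2: P = C*V^2*f = 3.55e-12 F * 1.8225 * 4.52e9 Hz
Step 3: P = 2.9243835e-02 W
Step 4: P = 29.244 mW

29.244


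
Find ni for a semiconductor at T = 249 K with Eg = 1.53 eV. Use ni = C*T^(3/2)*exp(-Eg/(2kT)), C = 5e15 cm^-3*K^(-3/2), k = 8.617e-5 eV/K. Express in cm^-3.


Step 1: Compute kT = 8.617e-5 * 249 = 0.02145633 eV
Step 2: Exponent = -Eg/(2kT) = -1.53/(2*0.02145633) = -35.65381
Step 3: T^(3/2) = 249^1.5 = 3929.15
Step 4: ni = 5e15 * 3929.15 * exp(-35.65381) = 6.44e+03 cm^-3

6.44e+03


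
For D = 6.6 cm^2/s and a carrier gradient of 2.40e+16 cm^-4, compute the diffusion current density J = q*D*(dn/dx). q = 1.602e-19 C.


Step 1: J = q * D * (dn/dx)
Step 2: J = 1.602e-19 * 6.6 * 2.40e+16
Step 3: J = 2.54e-02 A/cm^2

2.54e-02
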